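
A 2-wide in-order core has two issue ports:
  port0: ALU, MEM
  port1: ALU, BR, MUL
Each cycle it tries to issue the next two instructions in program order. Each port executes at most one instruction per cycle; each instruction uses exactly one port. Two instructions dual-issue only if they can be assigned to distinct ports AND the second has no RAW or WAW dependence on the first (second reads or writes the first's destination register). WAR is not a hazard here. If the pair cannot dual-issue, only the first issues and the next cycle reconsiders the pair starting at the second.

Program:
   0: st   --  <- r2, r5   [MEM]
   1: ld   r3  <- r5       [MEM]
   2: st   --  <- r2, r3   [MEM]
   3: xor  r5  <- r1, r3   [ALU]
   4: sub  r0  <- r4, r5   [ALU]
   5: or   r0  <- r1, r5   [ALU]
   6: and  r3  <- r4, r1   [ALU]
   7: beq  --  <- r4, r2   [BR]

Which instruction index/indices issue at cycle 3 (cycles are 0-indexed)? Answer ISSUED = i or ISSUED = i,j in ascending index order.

#0 head=0: st.MEM i0 no-port MEM/MEM
#1 head=1: ld.MEM i1 no-port MEM/MEM
#2 head=2: st.MEM xor.ALU i2,i3 dual
#3 head=4: sub.ALU i4 WAW r0
#4 head=5: or.ALU and.ALU i5,i6 dual
#5 head=7: beq.BR i7 tail

ISSUED = 4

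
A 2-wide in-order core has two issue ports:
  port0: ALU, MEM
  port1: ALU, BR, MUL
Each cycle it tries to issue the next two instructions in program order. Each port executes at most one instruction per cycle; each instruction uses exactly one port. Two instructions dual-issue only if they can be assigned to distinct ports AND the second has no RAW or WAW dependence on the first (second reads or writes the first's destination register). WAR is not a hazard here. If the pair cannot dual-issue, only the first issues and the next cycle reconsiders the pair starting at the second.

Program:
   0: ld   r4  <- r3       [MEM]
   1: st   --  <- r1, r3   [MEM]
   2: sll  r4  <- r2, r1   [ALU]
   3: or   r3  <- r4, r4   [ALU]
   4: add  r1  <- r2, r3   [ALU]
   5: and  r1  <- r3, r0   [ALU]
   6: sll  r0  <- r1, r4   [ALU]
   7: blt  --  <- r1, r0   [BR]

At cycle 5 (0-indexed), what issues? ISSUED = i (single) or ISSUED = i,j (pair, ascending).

  cy0 -> i0 (ld) no-port MEM/MEM
  cy1 -> i1/i2 (st sll) 2-wide
  cy2 -> i3 (or) RAW r3
  cy3 -> i4 (add) WAW r1
  cy4 -> i5 (and) RAW r1
  cy5 -> i6 (sll) RAW r0
  cy6 -> i7 (blt) tail

ISSUED = 6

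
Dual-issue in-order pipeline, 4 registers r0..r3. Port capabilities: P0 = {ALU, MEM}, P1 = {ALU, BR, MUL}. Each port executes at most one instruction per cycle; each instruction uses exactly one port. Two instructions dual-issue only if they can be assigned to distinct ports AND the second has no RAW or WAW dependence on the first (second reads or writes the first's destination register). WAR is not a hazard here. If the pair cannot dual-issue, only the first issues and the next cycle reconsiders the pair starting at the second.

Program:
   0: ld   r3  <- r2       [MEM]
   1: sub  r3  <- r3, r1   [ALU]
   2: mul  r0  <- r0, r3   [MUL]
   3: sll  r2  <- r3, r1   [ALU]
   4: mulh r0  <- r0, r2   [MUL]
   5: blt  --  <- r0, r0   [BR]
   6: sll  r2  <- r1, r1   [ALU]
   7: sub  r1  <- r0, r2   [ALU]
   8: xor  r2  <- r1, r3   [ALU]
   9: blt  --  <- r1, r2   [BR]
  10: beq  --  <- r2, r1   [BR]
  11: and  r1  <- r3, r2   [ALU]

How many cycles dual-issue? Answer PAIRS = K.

PAIRS = 3

  cy0 -> i0 (ld) RAW+WAW r3
  cy1 -> i1 (sub) RAW r3
  cy2 -> i2+i3 (mul sll) dual
  cy3 -> i4 (mulh) no-port MUL/BR
  cy4 -> i5+i6 (blt sll) dual
  cy5 -> i7 (sub) RAW r1
  cy6 -> i8 (xor) RAW r2
  cy7 -> i9 (blt) no-port BR/BR
  cy8 -> i10+i11 (beq and) dual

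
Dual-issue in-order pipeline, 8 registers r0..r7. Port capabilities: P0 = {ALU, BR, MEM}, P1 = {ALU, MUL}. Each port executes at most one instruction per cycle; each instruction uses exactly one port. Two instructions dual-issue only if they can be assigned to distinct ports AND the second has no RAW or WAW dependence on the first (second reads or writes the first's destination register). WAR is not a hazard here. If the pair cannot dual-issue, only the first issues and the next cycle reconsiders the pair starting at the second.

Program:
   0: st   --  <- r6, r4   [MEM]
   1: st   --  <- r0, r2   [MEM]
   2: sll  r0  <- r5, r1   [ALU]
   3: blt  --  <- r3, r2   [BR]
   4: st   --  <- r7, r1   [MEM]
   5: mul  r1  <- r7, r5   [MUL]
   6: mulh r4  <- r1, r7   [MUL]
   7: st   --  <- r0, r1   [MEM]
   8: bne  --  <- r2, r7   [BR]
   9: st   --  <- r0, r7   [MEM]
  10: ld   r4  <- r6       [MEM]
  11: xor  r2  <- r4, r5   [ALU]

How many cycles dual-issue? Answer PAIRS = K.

PAIRS = 3

0. st @i0  | no-port MEM/MEM
1. st+sll @i1,i2  | pair
2. blt @i3  | no-port BR/MEM
3. st+mul @i4,i5  | pair
4. mulh+st @i6,i7  | pair
5. bne @i8  | no-port BR/MEM
6. st @i9  | no-port MEM/MEM
7. ld @i10  | RAW r4
8. xor @i11  | tail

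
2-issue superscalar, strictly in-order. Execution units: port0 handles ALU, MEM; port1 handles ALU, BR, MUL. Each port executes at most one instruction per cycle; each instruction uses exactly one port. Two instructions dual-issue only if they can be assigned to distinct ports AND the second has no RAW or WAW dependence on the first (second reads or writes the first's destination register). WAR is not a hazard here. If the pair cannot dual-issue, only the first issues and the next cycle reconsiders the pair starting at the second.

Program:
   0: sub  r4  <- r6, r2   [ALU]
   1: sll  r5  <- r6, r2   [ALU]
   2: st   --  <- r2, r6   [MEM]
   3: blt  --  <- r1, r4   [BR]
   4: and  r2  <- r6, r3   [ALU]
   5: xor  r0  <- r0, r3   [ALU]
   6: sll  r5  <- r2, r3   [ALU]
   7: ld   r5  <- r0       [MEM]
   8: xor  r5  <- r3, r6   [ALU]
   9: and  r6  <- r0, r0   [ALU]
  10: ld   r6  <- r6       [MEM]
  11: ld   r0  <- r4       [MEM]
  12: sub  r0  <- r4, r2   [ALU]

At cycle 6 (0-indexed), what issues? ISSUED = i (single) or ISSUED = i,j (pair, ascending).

c0: i0&i1 sub.ALU;sll.ALU  pair
c1: i2&i3 st.MEM;blt.BR  pair
c2: i4&i5 and.ALU;xor.ALU  pair
c3: i6 sll.ALU  WAW r5
c4: i7 ld.MEM  WAW r5
c5: i8&i9 xor.ALU;and.ALU  pair
c6: i10 ld.MEM  no-port MEM/MEM
c7: i11 ld.MEM  WAW r0
c8: i12 sub.ALU  tail

ISSUED = 10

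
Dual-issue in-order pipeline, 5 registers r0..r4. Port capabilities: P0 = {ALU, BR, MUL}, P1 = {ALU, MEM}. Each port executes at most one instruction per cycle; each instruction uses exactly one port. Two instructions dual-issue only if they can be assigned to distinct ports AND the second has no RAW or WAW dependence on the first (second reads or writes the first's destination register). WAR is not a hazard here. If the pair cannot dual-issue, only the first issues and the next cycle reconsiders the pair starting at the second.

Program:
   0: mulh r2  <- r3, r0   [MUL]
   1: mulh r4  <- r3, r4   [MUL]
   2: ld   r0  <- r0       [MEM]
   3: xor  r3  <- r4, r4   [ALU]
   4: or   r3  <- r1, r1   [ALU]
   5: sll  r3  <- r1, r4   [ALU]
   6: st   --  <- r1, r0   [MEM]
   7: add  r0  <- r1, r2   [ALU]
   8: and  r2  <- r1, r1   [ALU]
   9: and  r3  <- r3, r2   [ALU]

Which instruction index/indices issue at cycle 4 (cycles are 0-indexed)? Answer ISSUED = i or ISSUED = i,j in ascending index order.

[0] i0  mulh.MUL  -- no-port MUL/MUL
[1] i1/i2  mulh.MUL+ld.MEM  -- 2-wide
[2] i3  xor.ALU  -- WAW r3
[3] i4  or.ALU  -- WAW r3
[4] i5/i6  sll.ALU+st.MEM  -- 2-wide
[5] i7/i8  add.ALU+and.ALU  -- 2-wide
[6] i9  and.ALU  -- tail

ISSUED = 5,6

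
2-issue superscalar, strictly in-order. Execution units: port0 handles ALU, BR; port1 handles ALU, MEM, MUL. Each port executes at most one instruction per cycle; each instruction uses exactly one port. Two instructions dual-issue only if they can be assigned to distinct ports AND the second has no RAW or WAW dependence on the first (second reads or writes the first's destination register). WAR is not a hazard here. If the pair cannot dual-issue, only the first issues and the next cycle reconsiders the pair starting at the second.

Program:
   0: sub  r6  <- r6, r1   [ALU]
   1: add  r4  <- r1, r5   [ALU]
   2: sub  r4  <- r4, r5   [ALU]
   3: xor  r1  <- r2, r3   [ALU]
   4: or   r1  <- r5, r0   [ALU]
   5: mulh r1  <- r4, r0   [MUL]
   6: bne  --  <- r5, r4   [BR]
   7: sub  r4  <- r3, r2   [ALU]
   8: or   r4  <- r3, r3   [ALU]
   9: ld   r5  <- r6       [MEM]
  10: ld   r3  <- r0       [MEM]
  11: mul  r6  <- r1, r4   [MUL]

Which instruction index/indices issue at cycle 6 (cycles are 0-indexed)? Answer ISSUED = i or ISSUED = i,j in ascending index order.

[0] i0/i1  sub/add  -- pair
[1] i2/i3  sub/xor  -- pair
[2] i4  or  -- WAW r1
[3] i5/i6  mulh/bne  -- pair
[4] i7  sub  -- WAW r4
[5] i8/i9  or/ld  -- pair
[6] i10  ld  -- no-port MEM/MUL
[7] i11  mul  -- tail

ISSUED = 10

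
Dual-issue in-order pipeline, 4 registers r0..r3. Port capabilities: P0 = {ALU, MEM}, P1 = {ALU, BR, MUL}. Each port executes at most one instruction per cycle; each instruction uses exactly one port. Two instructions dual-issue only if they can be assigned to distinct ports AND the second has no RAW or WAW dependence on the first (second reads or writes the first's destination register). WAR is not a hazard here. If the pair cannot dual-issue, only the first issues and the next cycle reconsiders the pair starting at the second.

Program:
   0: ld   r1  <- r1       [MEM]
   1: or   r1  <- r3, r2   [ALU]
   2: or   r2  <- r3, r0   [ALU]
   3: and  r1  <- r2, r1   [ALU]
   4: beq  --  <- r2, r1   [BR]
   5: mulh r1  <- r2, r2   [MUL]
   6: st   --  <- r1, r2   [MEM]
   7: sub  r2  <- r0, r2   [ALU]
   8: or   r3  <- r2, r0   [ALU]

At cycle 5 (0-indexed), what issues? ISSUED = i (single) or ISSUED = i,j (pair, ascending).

ISSUED = 6,7

t=0 i0:ld.MEM ; WAW r1
t=1 i1+i2:or.ALU or.ALU ; 2-wide
t=2 i3:and.ALU ; RAW r1
t=3 i4:beq.BR ; no-port BR/MUL
t=4 i5:mulh.MUL ; RAW r1
t=5 i6+i7:st.MEM sub.ALU ; 2-wide
t=6 i8:or.ALU ; tail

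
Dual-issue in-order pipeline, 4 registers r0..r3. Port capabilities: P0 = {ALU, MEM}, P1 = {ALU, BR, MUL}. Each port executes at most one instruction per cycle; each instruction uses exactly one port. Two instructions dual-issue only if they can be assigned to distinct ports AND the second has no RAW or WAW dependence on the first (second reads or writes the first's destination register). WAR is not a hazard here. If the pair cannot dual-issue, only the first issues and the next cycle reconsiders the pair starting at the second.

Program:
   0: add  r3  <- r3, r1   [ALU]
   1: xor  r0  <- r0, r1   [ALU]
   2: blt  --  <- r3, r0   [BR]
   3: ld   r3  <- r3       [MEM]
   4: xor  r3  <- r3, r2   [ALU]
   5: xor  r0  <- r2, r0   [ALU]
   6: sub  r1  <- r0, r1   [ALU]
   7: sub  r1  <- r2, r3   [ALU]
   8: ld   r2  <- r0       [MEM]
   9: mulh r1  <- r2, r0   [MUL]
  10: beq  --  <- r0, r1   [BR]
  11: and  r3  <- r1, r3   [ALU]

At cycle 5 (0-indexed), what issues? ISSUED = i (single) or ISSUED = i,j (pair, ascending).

[0] i0/i1  add+xor  -- 2-wide
[1] i2/i3  blt+ld  -- 2-wide
[2] i4/i5  xor+xor  -- 2-wide
[3] i6  sub  -- WAW r1
[4] i7/i8  sub+ld  -- 2-wide
[5] i9  mulh  -- no-port MUL/BR
[6] i10/i11  beq+and  -- 2-wide

ISSUED = 9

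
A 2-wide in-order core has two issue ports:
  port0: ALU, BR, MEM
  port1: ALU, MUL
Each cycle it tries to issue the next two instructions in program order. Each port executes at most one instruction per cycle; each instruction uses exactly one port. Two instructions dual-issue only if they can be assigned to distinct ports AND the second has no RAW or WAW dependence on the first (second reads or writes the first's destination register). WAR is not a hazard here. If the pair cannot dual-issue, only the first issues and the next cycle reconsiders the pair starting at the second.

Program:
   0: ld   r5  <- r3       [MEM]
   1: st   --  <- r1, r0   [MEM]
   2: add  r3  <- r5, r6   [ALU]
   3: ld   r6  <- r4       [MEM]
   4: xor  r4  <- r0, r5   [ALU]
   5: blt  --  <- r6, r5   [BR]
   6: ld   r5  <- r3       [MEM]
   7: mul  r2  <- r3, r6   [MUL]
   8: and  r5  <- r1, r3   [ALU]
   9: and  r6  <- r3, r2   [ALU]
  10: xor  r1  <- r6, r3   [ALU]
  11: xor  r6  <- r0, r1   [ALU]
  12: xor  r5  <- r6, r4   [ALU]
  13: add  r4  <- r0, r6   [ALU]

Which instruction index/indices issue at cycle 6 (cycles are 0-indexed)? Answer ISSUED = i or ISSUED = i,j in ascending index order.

ISSUED = 10

c0: i0 ld.MEM  no-port MEM/MEM
c1: i1/i2 st.MEM add.ALU  2-wide
c2: i3/i4 ld.MEM xor.ALU  2-wide
c3: i5 blt.BR  no-port BR/MEM
c4: i6/i7 ld.MEM mul.MUL  2-wide
c5: i8/i9 and.ALU and.ALU  2-wide
c6: i10 xor.ALU  RAW r1
c7: i11 xor.ALU  RAW r6
c8: i12/i13 xor.ALU add.ALU  2-wide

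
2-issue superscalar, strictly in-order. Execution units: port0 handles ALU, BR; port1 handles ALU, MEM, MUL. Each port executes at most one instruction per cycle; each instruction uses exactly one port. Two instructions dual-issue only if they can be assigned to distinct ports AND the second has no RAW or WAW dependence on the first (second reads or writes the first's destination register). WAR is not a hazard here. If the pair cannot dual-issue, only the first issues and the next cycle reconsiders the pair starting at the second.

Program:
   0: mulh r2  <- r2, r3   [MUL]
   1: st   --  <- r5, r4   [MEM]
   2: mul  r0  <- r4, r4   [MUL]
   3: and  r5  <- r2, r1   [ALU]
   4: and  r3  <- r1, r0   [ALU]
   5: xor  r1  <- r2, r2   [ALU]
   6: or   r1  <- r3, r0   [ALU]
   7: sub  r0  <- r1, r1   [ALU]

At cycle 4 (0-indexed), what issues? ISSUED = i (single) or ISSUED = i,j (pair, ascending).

0. mulh @i0  | no-port MUL/MEM
1. st @i1  | no-port MEM/MUL
2. mul;and @i2/i3  | pair
3. and;xor @i4/i5  | pair
4. or @i6  | RAW r1
5. sub @i7  | tail

ISSUED = 6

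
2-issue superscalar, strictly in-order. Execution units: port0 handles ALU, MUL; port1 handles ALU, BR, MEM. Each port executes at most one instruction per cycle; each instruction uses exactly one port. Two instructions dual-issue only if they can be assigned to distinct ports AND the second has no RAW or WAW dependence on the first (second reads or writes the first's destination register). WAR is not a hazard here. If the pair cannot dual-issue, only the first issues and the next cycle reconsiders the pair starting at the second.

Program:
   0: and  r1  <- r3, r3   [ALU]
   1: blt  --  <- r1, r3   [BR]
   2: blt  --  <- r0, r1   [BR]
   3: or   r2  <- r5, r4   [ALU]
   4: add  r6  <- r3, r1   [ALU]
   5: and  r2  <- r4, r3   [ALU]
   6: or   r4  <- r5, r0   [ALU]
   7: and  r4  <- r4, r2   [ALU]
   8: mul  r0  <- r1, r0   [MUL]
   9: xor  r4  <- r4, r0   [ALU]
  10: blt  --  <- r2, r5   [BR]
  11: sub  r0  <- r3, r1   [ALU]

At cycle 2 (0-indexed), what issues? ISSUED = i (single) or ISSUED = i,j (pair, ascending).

ISSUED = 2,3

[0] i0  and  -- RAW r1
[1] i1  blt  -- no-port BR/BR
[2] i2/i3  blt or  -- dual
[3] i4/i5  add and  -- dual
[4] i6  or  -- RAW+WAW r4
[5] i7/i8  and mul  -- dual
[6] i9/i10  xor blt  -- dual
[7] i11  sub  -- tail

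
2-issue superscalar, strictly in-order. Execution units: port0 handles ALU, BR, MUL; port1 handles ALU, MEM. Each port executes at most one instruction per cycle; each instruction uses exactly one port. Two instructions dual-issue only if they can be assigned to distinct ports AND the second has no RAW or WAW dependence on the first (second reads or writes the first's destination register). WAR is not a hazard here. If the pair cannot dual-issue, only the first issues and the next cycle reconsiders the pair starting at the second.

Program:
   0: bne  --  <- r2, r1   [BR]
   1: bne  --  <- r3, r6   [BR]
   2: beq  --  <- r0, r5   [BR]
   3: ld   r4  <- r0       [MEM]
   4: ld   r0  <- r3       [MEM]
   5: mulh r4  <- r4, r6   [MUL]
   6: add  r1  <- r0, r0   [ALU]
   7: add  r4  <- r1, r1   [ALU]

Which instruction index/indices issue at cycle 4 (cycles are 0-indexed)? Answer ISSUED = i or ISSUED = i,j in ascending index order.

ISSUED = 6

#0 head=0: bne i0 no-port BR/BR
#1 head=1: bne i1 no-port BR/BR
#2 head=2: beq ld i2/i3 pair
#3 head=4: ld mulh i4/i5 pair
#4 head=6: add i6 RAW r1
#5 head=7: add i7 tail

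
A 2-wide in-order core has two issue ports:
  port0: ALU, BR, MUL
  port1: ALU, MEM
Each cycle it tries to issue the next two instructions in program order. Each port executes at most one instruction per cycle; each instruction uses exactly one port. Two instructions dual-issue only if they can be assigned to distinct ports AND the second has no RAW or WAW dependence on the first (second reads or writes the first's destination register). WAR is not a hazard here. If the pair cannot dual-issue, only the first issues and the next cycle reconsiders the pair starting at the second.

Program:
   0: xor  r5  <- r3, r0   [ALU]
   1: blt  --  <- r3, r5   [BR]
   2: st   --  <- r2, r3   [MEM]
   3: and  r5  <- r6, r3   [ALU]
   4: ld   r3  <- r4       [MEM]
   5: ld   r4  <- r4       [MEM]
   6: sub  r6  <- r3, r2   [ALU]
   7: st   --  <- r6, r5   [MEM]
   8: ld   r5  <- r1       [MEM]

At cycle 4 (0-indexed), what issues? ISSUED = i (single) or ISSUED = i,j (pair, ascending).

ISSUED = 7

#0 head=0: xor.ALU i0 RAW r5
#1 head=1: blt.BR st.MEM i1/i2 2-wide
#2 head=3: and.ALU ld.MEM i3/i4 2-wide
#3 head=5: ld.MEM sub.ALU i5/i6 2-wide
#4 head=7: st.MEM i7 no-port MEM/MEM
#5 head=8: ld.MEM i8 tail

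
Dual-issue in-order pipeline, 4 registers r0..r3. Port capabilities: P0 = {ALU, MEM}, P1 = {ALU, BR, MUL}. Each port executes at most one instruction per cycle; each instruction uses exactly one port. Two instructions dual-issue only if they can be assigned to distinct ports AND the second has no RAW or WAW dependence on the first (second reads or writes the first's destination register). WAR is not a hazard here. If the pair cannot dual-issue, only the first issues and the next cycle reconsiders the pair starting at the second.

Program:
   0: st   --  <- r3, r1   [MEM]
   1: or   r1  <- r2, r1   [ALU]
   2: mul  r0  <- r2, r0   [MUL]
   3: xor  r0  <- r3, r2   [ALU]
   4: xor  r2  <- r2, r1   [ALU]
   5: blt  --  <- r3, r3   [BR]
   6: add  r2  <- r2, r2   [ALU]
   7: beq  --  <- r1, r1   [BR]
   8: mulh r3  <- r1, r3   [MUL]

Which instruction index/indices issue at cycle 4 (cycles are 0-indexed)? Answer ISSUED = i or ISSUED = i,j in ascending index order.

ISSUED = 7

#0 head=0: st or i0+i1 pair
#1 head=2: mul i2 WAW r0
#2 head=3: xor xor i3+i4 pair
#3 head=5: blt add i5+i6 pair
#4 head=7: beq i7 no-port BR/MUL
#5 head=8: mulh i8 tail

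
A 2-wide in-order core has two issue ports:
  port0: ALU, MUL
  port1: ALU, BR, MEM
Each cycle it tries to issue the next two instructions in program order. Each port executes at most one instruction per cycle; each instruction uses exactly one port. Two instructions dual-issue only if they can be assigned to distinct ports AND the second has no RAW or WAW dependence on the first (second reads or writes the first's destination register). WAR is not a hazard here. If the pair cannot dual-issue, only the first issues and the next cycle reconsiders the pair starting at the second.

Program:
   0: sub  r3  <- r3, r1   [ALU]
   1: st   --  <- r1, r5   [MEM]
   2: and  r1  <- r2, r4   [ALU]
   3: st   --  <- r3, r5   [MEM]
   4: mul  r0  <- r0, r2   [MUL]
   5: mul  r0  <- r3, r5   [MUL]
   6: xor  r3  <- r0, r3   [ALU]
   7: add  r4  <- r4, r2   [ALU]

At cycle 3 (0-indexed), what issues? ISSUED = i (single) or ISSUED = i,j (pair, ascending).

0. sub+st @i0&i1  | 2-wide
1. and+st @i2&i3  | 2-wide
2. mul @i4  | no-port MUL/MUL
3. mul @i5  | RAW r0
4. xor+add @i6&i7  | 2-wide

ISSUED = 5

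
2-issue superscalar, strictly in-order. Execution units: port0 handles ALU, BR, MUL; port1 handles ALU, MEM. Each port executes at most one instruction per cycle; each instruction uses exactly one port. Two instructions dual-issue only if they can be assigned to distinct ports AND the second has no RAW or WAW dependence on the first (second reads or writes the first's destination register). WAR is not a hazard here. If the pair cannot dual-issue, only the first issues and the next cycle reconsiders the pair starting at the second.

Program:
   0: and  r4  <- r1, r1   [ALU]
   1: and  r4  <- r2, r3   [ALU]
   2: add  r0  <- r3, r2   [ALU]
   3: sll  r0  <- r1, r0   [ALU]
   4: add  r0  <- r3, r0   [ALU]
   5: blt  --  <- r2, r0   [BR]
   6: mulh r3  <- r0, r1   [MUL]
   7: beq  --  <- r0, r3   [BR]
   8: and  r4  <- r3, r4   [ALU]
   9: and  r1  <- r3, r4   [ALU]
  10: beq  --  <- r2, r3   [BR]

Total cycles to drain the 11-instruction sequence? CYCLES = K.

CYCLES = 8

  cy0 -> i0 (and.ALU) WAW r4
  cy1 -> i1,i2 (and.ALU add.ALU) 2-wide
  cy2 -> i3 (sll.ALU) RAW+WAW r0
  cy3 -> i4 (add.ALU) RAW r0
  cy4 -> i5 (blt.BR) no-port BR/MUL
  cy5 -> i6 (mulh.MUL) no-port MUL/BR
  cy6 -> i7,i8 (beq.BR and.ALU) 2-wide
  cy7 -> i9,i10 (and.ALU beq.BR) 2-wide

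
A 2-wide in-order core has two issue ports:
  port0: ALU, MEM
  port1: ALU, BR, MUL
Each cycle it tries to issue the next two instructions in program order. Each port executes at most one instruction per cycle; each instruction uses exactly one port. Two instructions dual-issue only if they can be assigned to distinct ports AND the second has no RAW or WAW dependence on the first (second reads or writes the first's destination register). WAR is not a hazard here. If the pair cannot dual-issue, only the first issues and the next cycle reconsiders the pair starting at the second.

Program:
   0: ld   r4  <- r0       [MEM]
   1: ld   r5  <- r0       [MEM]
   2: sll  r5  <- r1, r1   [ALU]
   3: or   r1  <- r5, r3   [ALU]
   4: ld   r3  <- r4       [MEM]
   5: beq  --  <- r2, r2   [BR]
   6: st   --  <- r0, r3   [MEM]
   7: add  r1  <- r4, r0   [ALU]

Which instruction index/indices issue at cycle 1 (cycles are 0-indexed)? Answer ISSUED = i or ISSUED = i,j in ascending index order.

ISSUED = 1

  cy0 -> i0 (ld.MEM) no-port MEM/MEM
  cy1 -> i1 (ld.MEM) WAW r5
  cy2 -> i2 (sll.ALU) RAW r5
  cy3 -> i3&i4 (or.ALU+ld.MEM) 2-wide
  cy4 -> i5&i6 (beq.BR+st.MEM) 2-wide
  cy5 -> i7 (add.ALU) tail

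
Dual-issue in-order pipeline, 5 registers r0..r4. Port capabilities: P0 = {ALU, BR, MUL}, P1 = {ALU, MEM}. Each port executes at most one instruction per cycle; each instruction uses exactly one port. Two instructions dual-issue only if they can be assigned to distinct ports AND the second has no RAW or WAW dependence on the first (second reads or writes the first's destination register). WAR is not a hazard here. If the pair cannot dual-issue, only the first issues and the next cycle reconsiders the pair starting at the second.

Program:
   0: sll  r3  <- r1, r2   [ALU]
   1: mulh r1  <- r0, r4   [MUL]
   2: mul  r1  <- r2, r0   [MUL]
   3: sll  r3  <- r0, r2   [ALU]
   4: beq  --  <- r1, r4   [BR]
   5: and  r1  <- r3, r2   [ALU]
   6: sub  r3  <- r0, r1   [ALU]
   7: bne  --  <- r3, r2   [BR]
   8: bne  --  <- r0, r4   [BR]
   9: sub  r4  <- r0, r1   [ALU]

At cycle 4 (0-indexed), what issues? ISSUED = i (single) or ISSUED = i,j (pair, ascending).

#0 head=0: sll.ALU mulh.MUL i0+i1 dual
#1 head=2: mul.MUL sll.ALU i2+i3 dual
#2 head=4: beq.BR and.ALU i4+i5 dual
#3 head=6: sub.ALU i6 RAW r3
#4 head=7: bne.BR i7 no-port BR/BR
#5 head=8: bne.BR sub.ALU i8+i9 dual

ISSUED = 7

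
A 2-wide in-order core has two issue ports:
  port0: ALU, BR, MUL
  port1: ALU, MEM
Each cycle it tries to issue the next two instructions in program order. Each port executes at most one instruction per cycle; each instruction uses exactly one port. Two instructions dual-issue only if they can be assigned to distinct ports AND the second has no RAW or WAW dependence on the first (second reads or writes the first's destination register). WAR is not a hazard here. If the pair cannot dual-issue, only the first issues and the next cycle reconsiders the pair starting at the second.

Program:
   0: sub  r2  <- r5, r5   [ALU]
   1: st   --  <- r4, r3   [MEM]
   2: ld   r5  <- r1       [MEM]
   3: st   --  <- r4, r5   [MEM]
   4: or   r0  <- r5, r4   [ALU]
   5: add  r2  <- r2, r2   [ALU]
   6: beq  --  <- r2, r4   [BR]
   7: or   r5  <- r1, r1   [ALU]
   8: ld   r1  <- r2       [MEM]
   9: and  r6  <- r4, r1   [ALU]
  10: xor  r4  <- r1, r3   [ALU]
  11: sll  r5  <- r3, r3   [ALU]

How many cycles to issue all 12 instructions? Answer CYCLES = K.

[0] i0,i1  sub.ALU;st.MEM  -- 2-wide
[1] i2  ld.MEM  -- no-port MEM/MEM
[2] i3,i4  st.MEM;or.ALU  -- 2-wide
[3] i5  add.ALU  -- RAW r2
[4] i6,i7  beq.BR;or.ALU  -- 2-wide
[5] i8  ld.MEM  -- RAW r1
[6] i9,i10  and.ALU;xor.ALU  -- 2-wide
[7] i11  sll.ALU  -- tail

CYCLES = 8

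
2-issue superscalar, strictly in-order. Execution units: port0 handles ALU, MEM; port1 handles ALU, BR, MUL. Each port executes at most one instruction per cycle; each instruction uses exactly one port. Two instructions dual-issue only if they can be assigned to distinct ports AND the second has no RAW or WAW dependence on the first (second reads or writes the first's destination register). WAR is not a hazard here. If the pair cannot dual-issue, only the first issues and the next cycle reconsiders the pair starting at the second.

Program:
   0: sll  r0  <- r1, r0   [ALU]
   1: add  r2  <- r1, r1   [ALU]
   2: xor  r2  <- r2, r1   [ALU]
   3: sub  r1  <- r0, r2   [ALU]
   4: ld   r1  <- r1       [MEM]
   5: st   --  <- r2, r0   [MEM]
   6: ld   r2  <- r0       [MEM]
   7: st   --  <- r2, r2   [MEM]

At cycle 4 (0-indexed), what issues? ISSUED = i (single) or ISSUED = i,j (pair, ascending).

ISSUED = 5

c0: i0,i1 sll/add  pair
c1: i2 xor  RAW r2
c2: i3 sub  RAW+WAW r1
c3: i4 ld  no-port MEM/MEM
c4: i5 st  no-port MEM/MEM
c5: i6 ld  no-port MEM/MEM
c6: i7 st  tail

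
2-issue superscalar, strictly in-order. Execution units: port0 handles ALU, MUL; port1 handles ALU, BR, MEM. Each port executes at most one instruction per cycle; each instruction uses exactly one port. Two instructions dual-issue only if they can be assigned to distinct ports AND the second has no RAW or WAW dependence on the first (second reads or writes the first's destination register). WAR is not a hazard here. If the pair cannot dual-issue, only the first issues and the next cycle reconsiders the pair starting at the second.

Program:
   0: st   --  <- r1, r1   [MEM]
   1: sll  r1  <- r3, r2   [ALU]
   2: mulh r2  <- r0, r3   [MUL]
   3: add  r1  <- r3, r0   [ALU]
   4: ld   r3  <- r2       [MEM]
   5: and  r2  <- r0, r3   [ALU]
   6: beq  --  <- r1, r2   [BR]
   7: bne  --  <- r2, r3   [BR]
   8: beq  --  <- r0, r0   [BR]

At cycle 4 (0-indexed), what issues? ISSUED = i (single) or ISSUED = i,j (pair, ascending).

ISSUED = 6

#0 head=0: st sll i0&i1 2-wide
#1 head=2: mulh add i2&i3 2-wide
#2 head=4: ld i4 RAW r3
#3 head=5: and i5 RAW r2
#4 head=6: beq i6 no-port BR/BR
#5 head=7: bne i7 no-port BR/BR
#6 head=8: beq i8 tail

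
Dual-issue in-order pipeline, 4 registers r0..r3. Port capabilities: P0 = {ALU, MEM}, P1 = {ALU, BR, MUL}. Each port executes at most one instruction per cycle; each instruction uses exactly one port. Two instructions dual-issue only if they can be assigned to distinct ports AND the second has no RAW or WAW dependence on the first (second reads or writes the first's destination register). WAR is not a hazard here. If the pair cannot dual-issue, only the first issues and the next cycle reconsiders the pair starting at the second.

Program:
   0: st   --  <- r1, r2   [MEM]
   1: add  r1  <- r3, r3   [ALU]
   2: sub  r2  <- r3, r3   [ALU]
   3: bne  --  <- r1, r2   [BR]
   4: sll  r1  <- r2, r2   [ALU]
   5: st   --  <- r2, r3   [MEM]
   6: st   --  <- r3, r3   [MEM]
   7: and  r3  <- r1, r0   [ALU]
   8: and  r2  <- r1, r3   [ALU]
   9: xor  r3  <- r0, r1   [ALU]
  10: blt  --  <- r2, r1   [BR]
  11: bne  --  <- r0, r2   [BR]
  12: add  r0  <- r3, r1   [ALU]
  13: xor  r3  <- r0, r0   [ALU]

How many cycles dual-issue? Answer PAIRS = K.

0. st add @i0&i1  | dual
1. sub @i2  | RAW r2
2. bne sll @i3&i4  | dual
3. st @i5  | no-port MEM/MEM
4. st and @i6&i7  | dual
5. and xor @i8&i9  | dual
6. blt @i10  | no-port BR/BR
7. bne add @i11&i12  | dual
8. xor @i13  | tail

PAIRS = 5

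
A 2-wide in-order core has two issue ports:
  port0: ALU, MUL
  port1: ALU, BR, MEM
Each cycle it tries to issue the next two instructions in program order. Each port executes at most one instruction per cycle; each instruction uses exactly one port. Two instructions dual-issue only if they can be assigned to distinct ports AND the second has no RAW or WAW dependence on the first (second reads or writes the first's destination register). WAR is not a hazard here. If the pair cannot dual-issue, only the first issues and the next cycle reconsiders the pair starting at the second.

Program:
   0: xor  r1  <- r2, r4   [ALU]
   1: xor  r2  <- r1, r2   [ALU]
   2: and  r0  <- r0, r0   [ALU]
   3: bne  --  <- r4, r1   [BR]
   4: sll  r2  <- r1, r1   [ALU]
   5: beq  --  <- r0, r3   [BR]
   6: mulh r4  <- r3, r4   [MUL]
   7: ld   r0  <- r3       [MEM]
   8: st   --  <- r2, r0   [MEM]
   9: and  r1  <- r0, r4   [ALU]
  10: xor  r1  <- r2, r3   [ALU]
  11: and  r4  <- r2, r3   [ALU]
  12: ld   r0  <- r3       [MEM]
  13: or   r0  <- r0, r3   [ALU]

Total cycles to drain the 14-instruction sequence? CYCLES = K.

CYCLES = 9

0. xor.ALU @i0  | RAW r1
1. xor.ALU/and.ALU @i1&i2  | 2-wide
2. bne.BR/sll.ALU @i3&i4  | 2-wide
3. beq.BR/mulh.MUL @i5&i6  | 2-wide
4. ld.MEM @i7  | no-port MEM/MEM
5. st.MEM/and.ALU @i8&i9  | 2-wide
6. xor.ALU/and.ALU @i10&i11  | 2-wide
7. ld.MEM @i12  | RAW+WAW r0
8. or.ALU @i13  | tail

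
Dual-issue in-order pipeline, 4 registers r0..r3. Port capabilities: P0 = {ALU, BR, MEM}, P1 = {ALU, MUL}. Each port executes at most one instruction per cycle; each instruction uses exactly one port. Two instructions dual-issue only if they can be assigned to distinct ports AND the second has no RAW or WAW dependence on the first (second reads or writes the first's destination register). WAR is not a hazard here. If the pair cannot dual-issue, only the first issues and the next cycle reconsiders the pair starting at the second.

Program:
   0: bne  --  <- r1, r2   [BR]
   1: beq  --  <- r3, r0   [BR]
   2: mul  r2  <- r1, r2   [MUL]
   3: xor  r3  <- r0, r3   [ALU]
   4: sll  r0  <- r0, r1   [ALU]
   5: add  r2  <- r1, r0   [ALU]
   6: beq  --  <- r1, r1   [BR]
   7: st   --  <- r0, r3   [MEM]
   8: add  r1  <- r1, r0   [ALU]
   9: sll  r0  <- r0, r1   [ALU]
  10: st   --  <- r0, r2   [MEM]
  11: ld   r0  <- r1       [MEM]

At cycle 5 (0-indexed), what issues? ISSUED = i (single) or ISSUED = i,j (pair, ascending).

ISSUED = 9

#0 head=0: bne.BR i0 no-port BR/BR
#1 head=1: beq.BR mul.MUL i1+i2 dual
#2 head=3: xor.ALU sll.ALU i3+i4 dual
#3 head=5: add.ALU beq.BR i5+i6 dual
#4 head=7: st.MEM add.ALU i7+i8 dual
#5 head=9: sll.ALU i9 RAW r0
#6 head=10: st.MEM i10 no-port MEM/MEM
#7 head=11: ld.MEM i11 tail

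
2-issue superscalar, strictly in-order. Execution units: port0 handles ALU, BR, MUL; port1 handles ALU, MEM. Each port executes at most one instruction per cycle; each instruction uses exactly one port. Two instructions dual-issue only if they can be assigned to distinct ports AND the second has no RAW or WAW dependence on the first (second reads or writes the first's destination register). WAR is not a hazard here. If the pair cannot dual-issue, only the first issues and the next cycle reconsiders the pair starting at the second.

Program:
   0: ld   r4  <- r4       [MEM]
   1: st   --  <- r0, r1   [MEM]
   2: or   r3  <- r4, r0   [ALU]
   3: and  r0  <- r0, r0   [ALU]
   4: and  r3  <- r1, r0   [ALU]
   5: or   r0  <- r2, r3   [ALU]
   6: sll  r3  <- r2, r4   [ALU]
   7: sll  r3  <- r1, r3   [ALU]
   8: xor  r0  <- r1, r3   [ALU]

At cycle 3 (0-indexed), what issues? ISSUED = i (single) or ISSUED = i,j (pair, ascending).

ISSUED = 4

t=0 i0:ld.MEM ; no-port MEM/MEM
t=1 i1+i2:st.MEM or.ALU ; dual
t=2 i3:and.ALU ; RAW r0
t=3 i4:and.ALU ; RAW r3
t=4 i5+i6:or.ALU sll.ALU ; dual
t=5 i7:sll.ALU ; RAW r3
t=6 i8:xor.ALU ; tail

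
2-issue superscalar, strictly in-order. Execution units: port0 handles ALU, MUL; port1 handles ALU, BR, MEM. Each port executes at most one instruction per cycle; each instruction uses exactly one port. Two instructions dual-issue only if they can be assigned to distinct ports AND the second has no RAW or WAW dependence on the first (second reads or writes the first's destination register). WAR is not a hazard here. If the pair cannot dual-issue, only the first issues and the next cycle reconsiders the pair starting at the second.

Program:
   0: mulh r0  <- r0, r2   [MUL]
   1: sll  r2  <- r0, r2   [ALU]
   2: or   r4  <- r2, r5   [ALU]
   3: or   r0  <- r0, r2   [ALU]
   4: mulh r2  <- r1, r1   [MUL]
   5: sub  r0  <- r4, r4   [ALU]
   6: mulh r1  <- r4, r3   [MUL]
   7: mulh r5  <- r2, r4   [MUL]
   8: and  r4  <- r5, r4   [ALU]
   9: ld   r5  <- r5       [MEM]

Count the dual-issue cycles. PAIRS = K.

  cy0 -> i0 (mulh.MUL) RAW r0
  cy1 -> i1 (sll.ALU) RAW r2
  cy2 -> i2/i3 (or.ALU;or.ALU) pair
  cy3 -> i4/i5 (mulh.MUL;sub.ALU) pair
  cy4 -> i6 (mulh.MUL) no-port MUL/MUL
  cy5 -> i7 (mulh.MUL) RAW r5
  cy6 -> i8/i9 (and.ALU;ld.MEM) pair

PAIRS = 3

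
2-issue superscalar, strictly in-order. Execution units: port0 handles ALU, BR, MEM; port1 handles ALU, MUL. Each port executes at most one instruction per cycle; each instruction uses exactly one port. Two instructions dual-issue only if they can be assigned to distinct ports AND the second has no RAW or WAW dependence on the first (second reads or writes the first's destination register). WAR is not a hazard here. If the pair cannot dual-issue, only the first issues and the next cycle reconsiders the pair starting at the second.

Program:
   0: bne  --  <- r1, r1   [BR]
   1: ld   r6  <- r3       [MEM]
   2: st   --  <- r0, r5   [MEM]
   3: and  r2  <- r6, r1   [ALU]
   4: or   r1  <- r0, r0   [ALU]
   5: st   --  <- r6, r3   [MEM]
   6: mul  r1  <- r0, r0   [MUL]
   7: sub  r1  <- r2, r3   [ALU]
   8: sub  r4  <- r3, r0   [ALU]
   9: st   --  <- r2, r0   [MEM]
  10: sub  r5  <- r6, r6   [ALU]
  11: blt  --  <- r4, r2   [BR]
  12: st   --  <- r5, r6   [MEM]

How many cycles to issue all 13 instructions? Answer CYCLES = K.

CYCLES = 9

#0 head=0: bne.BR i0 no-port BR/MEM
#1 head=1: ld.MEM i1 no-port MEM/MEM
#2 head=2: st.MEM/and.ALU i2,i3 2-wide
#3 head=4: or.ALU/st.MEM i4,i5 2-wide
#4 head=6: mul.MUL i6 WAW r1
#5 head=7: sub.ALU/sub.ALU i7,i8 2-wide
#6 head=9: st.MEM/sub.ALU i9,i10 2-wide
#7 head=11: blt.BR i11 no-port BR/MEM
#8 head=12: st.MEM i12 tail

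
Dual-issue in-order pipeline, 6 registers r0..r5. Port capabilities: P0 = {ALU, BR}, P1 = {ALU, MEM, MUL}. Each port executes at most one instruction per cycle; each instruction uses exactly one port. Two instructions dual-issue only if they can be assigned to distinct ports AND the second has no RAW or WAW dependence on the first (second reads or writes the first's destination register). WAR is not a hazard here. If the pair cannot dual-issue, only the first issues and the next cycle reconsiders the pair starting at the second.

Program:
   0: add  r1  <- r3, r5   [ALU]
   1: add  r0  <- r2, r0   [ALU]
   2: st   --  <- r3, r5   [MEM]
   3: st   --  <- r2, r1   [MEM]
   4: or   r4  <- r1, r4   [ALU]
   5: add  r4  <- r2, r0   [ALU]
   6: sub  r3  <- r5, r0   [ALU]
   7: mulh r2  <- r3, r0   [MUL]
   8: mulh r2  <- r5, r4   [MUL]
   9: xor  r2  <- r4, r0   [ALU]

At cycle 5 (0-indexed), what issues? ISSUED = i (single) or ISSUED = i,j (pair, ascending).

#0 head=0: add add i0&i1 2-wide
#1 head=2: st i2 no-port MEM/MEM
#2 head=3: st or i3&i4 2-wide
#3 head=5: add sub i5&i6 2-wide
#4 head=7: mulh i7 no-port MUL/MUL
#5 head=8: mulh i8 WAW r2
#6 head=9: xor i9 tail

ISSUED = 8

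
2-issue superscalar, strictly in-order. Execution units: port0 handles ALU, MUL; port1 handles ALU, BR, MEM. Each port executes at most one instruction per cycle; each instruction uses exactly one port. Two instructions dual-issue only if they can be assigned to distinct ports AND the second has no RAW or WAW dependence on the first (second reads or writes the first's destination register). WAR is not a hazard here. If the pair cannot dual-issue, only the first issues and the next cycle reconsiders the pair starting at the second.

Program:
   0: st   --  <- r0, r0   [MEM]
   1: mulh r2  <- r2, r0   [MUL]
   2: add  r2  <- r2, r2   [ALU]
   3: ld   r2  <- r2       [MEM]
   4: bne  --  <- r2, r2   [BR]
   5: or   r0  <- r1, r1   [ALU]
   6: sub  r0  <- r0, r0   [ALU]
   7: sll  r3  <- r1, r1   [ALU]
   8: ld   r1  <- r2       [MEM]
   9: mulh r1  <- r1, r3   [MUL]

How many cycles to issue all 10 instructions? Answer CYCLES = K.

CYCLES = 7

c0: i0,i1 st.MEM mulh.MUL  2-wide
c1: i2 add.ALU  RAW+WAW r2
c2: i3 ld.MEM  no-port MEM/BR
c3: i4,i5 bne.BR or.ALU  2-wide
c4: i6,i7 sub.ALU sll.ALU  2-wide
c5: i8 ld.MEM  RAW+WAW r1
c6: i9 mulh.MUL  tail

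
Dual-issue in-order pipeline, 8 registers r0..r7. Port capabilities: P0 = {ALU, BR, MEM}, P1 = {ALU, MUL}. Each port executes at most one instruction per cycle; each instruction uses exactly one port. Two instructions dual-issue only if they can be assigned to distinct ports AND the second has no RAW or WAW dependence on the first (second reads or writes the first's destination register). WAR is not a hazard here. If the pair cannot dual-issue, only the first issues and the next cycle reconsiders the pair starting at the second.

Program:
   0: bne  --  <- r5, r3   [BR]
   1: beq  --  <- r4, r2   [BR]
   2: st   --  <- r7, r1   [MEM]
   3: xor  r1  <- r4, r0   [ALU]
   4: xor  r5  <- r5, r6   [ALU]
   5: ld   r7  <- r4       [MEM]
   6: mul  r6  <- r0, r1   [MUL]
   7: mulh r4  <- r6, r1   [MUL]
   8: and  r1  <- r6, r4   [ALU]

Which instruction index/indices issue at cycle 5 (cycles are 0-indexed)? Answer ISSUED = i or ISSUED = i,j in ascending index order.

ISSUED = 7

t=0 i0:bne.BR ; no-port BR/BR
t=1 i1:beq.BR ; no-port BR/MEM
t=2 i2,i3:st.MEM xor.ALU ; 2-wide
t=3 i4,i5:xor.ALU ld.MEM ; 2-wide
t=4 i6:mul.MUL ; no-port MUL/MUL
t=5 i7:mulh.MUL ; RAW r4
t=6 i8:and.ALU ; tail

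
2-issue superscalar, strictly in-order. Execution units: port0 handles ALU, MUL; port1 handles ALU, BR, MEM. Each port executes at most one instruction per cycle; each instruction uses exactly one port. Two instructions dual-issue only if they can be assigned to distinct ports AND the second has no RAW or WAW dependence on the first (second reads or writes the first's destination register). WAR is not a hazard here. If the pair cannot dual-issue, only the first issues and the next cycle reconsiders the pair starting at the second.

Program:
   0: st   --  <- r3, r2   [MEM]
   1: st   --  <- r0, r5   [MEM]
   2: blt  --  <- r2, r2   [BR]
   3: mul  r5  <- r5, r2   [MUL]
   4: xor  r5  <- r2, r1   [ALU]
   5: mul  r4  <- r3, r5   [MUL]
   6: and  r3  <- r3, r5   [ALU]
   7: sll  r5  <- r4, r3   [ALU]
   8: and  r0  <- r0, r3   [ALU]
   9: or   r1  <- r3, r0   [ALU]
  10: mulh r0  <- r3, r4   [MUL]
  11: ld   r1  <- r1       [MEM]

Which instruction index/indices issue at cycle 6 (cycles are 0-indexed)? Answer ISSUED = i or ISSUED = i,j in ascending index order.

  cy0 -> i0 (st.MEM) no-port MEM/MEM
  cy1 -> i1 (st.MEM) no-port MEM/BR
  cy2 -> i2+i3 (blt.BR/mul.MUL) 2-wide
  cy3 -> i4 (xor.ALU) RAW r5
  cy4 -> i5+i6 (mul.MUL/and.ALU) 2-wide
  cy5 -> i7+i8 (sll.ALU/and.ALU) 2-wide
  cy6 -> i9+i10 (or.ALU/mulh.MUL) 2-wide
  cy7 -> i11 (ld.MEM) tail

ISSUED = 9,10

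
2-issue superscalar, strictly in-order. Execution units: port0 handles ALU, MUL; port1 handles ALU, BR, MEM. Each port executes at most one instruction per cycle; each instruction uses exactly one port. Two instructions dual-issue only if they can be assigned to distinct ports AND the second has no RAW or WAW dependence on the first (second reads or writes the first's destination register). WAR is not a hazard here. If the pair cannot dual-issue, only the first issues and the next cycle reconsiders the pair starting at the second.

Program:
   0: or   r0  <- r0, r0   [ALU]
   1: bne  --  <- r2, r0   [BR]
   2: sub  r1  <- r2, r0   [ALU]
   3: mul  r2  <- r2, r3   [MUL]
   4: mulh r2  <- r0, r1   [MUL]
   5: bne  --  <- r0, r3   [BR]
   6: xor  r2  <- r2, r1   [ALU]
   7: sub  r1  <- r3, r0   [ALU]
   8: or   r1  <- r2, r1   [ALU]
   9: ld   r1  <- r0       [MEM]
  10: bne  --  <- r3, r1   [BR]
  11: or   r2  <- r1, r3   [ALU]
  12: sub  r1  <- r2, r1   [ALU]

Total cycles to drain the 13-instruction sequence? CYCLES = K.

[0] i0  or  -- RAW r0
[1] i1+i2  bne+sub  -- pair
[2] i3  mul  -- no-port MUL/MUL
[3] i4+i5  mulh+bne  -- pair
[4] i6+i7  xor+sub  -- pair
[5] i8  or  -- WAW r1
[6] i9  ld  -- no-port MEM/BR
[7] i10+i11  bne+or  -- pair
[8] i12  sub  -- tail

CYCLES = 9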